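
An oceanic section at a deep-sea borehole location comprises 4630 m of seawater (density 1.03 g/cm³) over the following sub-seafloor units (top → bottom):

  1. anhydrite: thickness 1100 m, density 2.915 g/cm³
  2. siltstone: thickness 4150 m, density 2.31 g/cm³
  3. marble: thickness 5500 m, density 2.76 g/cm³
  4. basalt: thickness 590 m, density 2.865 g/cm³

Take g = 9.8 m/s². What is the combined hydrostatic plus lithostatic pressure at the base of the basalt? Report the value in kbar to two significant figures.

seawater: 1030 kg/m³ × 9.8 m/s² × 4630 m = 4.674×10^7 Pa = 0.4674 kbar
anhydrite: 2915 kg/m³ × 9.8 m/s² × 1100 m = 3.142×10^7 Pa = 0.3142 kbar
siltstone: 2310 kg/m³ × 9.8 m/s² × 4150 m = 9.395×10^7 Pa = 0.9395 kbar
marble: 2760 kg/m³ × 9.8 m/s² × 5500 m = 1.488×10^8 Pa = 1.488 kbar
basalt: 2865 kg/m³ × 9.8 m/s² × 590 m = 1.657×10^7 Pa = 0.1657 kbar
Total = 0.4674 + 0.3142 + 0.9395 + 1.488 + 0.1657 = 3.3744 kbar

3.4 kbar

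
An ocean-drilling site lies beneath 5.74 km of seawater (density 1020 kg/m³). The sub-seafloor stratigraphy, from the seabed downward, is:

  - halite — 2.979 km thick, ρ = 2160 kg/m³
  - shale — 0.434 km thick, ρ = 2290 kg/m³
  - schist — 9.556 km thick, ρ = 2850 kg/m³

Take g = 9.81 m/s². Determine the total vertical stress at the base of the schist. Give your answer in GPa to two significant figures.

seawater: 1020 kg/m³ × 9.81 m/s² × 5740 m = 5.744×10^7 Pa = 0.05744 GPa
halite: 2160 kg/m³ × 9.81 m/s² × 2979 m = 6.312×10^7 Pa = 0.06312 GPa
shale: 2290 kg/m³ × 9.81 m/s² × 434 m = 9.750×10^6 Pa = 9.750×10^-3 GPa
schist: 2850 kg/m³ × 9.81 m/s² × 9556 m = 2.672×10^8 Pa = 0.2672 GPa
Total = 0.05744 + 0.06312 + 9.750×10^-3 + 0.2672 = 0.39748 GPa

0.40 GPa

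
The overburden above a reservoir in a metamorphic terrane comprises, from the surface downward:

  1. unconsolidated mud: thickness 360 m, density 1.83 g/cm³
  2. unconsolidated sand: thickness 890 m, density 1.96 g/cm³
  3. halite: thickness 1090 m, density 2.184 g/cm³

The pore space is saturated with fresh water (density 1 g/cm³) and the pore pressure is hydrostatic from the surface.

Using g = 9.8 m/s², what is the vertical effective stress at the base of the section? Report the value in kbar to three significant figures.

Overburden (lithostatic) stress σ_v:
unconsolidated mud: 1830 kg/m³ × 9.8 m/s² × 360 m = 6.456×10^6 Pa = 6.456 MPa
unconsolidated sand: 1960 kg/m³ × 9.8 m/s² × 890 m = 1.710×10^7 Pa = 17.10 MPa
halite: 2184 kg/m³ × 9.8 m/s² × 1090 m = 2.333×10^7 Pa = 23.33 MPa
Total = 6.456 + 17.10 + 23.33 = 46.881 MPa
Pore pressure P_p = 1000 kg/m³ × 9.8 m/s² × 2340 m = 2.293×10^7 Pa = 22.93 MPa
Effective stress σ' = σ_v − P_p = 46.88 − 22.93 = 23.949 MPa = 0.23949 kbar

0.239 kbar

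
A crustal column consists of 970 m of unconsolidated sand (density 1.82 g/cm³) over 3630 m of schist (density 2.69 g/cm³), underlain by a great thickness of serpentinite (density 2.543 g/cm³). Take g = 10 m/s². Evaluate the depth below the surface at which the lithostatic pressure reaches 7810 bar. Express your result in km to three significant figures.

Pressure at base of upper layers: 1820×10×970 + 2690×10×3630 = 1.153×10^8 Pa = 1153 bar
Remaining pressure to be supplied by serpentinite: 7.810×10^8 − 1.153×10^8 = 6.657×10^8 Pa
Additional depth in serpentinite = 6.657×10^8 Pa / (2543 kg/m³ × 10 m/s²) = 26178 m
Total depth = 4600 m + 26178 m = 30778 m
= 30.778 km

30.8 km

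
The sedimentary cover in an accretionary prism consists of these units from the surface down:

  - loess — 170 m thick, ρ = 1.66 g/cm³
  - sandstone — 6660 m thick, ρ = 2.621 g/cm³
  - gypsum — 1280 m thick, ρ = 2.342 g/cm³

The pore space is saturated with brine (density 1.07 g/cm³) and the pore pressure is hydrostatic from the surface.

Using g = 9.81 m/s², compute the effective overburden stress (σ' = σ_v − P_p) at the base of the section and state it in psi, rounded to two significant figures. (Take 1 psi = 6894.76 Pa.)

17000 psi

Overburden (lithostatic) stress σ_v:
loess: 1660 kg/m³ × 9.81 m/s² × 170 m = 2.768×10^6 Pa = 2.768 MPa
sandstone: 2621 kg/m³ × 9.81 m/s² × 6660 m = 1.712×10^8 Pa = 171.2 MPa
gypsum: 2342 kg/m³ × 9.81 m/s² × 1280 m = 2.941×10^7 Pa = 29.41 MPa
Total = 2.768 + 171.2 + 29.41 = 203.42 MPa
Pore pressure P_p = 1070 kg/m³ × 9.81 m/s² × 8110 m = 8.513×10^7 Pa = 85.13 MPa
Effective stress σ' = σ_v − P_p = 203.4 − 85.13 = 118.29 MPa = 17157 psi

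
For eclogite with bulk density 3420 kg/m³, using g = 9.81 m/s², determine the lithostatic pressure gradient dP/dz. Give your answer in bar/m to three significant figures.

0.336 bar/m

dP/dz = ρg = 3420 kg/m³ × 9.81 m/s² = 33550 Pa/m
= 33550 Pa/m × (1 bar/m / 1.0000×10^5 Pa/m) = 0.33550 bar/m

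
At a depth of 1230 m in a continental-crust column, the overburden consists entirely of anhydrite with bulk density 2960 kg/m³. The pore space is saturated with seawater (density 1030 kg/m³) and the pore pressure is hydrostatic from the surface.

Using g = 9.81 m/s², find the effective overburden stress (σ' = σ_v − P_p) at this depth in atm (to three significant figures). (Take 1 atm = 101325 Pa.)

230 atm

Overburden (lithostatic) stress σ_v:
anhydrite: 2960 kg/m³ × 9.81 m/s² × 1230 m = 3.572×10^7 Pa = 35.72 MPa
Pore pressure P_p = 1030 kg/m³ × 9.81 m/s² × 1230 m = 1.243×10^7 Pa = 12.43 MPa
Effective stress σ' = σ_v − P_p = 35.72 − 12.43 = 23.288 MPa = 229.83 atm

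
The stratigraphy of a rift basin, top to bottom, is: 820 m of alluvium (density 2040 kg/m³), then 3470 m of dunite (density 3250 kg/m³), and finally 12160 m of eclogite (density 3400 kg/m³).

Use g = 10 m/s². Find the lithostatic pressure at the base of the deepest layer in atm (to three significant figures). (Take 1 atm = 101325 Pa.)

alluvium: 2040 kg/m³ × 10 m/s² × 820 m = 1.673×10^7 Pa = 165.1 atm
dunite: 3250 kg/m³ × 10 m/s² × 3470 m = 1.128×10^8 Pa = 1113 atm
eclogite: 3400 kg/m³ × 10 m/s² × 12160 m = 4.134×10^8 Pa = 4080 atm
Total = 165.1 + 1113 + 4080 = 5358.4 atm

5360 atm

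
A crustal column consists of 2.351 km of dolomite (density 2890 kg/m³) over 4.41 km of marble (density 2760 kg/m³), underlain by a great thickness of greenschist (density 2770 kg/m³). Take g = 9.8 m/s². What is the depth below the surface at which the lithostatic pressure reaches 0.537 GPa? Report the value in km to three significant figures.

Pressure at base of upper layers: 2890×9.8×2351 + 2760×9.8×4410 = 1.859×10^8 Pa = 0.1859 GPa
Remaining pressure to be supplied by greenschist: 5.370×10^8 − 1.859×10^8 = 3.511×10^8 Pa
Additional depth in greenschist = 3.511×10^8 Pa / (2770 kg/m³ × 9.8 m/s²) = 12935 m
Total depth = 6761 m + 12935 m = 19696 m
= 19.696 km

19.7 km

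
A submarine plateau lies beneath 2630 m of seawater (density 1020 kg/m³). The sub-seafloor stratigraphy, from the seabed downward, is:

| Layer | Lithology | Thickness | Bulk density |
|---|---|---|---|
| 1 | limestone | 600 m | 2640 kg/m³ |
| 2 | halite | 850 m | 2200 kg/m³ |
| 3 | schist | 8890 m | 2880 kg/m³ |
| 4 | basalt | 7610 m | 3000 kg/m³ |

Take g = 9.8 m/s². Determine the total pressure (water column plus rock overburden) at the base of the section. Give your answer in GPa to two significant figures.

0.53 GPa

seawater: 1020 kg/m³ × 9.8 m/s² × 2630 m = 2.629×10^7 Pa = 0.02629 GPa
limestone: 2640 kg/m³ × 9.8 m/s² × 600 m = 1.552×10^7 Pa = 0.01552 GPa
halite: 2200 kg/m³ × 9.8 m/s² × 850 m = 1.833×10^7 Pa = 0.01833 GPa
schist: 2880 kg/m³ × 9.8 m/s² × 8890 m = 2.509×10^8 Pa = 0.2509 GPa
basalt: 3000 kg/m³ × 9.8 m/s² × 7610 m = 2.237×10^8 Pa = 0.2237 GPa
Total = 0.02629 + 0.01552 + 0.01833 + 0.2509 + 0.2237 = 0.53478 GPa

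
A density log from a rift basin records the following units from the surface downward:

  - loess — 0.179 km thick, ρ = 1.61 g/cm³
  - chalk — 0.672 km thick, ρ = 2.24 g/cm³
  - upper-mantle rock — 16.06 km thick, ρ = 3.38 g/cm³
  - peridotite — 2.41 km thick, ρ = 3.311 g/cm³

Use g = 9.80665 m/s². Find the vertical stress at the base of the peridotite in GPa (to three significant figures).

0.628 GPa

loess: 1610 kg/m³ × 9.80665 m/s² × 179 m = 2.826×10^6 Pa = 2.826×10^-3 GPa
chalk: 2240 kg/m³ × 9.80665 m/s² × 672 m = 1.476×10^7 Pa = 0.01476 GPa
upper-mantle rock: 3380 kg/m³ × 9.80665 m/s² × 16060 m = 5.323×10^8 Pa = 0.5323 GPa
peridotite: 3311 kg/m³ × 9.80665 m/s² × 2410 m = 7.825×10^7 Pa = 0.07825 GPa
Total = 2.826×10^-3 + 0.01476 + 0.5323 + 0.07825 = 0.62817 GPa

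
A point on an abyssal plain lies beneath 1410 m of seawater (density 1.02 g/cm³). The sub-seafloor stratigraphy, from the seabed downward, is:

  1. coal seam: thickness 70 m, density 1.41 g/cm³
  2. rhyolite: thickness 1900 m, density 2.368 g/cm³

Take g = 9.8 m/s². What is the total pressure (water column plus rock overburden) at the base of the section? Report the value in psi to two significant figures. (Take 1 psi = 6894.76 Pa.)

8600 psi

seawater: 1020 kg/m³ × 9.8 m/s² × 1410 m = 1.409×10^7 Pa = 2044 psi
coal seam: 1410 kg/m³ × 9.8 m/s² × 70 m = 9.673×10^5 Pa = 140.3 psi
rhyolite: 2368 kg/m³ × 9.8 m/s² × 1900 m = 4.409×10^7 Pa = 6395 psi
Total = 2044 + 140.3 + 6395 = 8579.5 psi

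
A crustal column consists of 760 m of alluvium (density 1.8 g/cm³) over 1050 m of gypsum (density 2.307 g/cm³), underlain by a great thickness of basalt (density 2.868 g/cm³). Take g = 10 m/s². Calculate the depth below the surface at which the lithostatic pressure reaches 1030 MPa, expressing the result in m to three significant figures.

36400 m

Pressure at base of upper layers: 1800×10×760 + 2307×10×1050 = 3.790×10^7 Pa = 37.90 MPa
Remaining pressure to be supplied by basalt: 1.030×10^9 − 3.790×10^7 = 9.921×10^8 Pa
Additional depth in basalt = 9.921×10^8 Pa / (2868 kg/m³ × 10 m/s²) = 34592 m
Total depth = 1810 m + 34592 m = 36402 m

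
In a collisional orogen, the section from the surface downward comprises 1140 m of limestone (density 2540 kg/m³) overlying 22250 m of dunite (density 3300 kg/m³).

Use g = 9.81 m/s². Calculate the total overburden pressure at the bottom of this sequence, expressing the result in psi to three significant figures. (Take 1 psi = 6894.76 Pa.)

109000 psi

limestone: 2540 kg/m³ × 9.81 m/s² × 1140 m = 2.841×10^7 Pa = 4120 psi
dunite: 3300 kg/m³ × 9.81 m/s² × 22250 m = 7.203×10^8 Pa = 1.045×10^5 psi
Total = 4120 + 1.045×10^5 = 1.0859×10^5 psi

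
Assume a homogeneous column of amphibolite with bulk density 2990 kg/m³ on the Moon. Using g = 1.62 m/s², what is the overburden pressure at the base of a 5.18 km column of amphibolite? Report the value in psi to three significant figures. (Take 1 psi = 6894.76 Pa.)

amphibolite: 2990 kg/m³ × 1.62 m/s² × 5180 m = 2.509×10^7 Pa = 3639 psi

3640 psi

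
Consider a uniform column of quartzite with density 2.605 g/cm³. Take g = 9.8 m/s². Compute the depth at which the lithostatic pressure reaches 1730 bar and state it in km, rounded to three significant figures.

h = P/(ρg) = 1730 bar / (2605 kg/m³ × 9.8 m/s²) = 1.730×10^8 Pa / 25529 Pa/m = 6776.6 m
= 6.7766 km

6.78 km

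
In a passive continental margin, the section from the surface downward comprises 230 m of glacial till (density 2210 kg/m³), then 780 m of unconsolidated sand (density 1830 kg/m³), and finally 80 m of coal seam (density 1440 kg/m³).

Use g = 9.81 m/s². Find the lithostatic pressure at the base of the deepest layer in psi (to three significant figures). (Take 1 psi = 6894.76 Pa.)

2920 psi

glacial till: 2210 kg/m³ × 9.81 m/s² × 230 m = 4.986×10^6 Pa = 723.2 psi
unconsolidated sand: 1830 kg/m³ × 9.81 m/s² × 780 m = 1.400×10^7 Pa = 2031 psi
coal seam: 1440 kg/m³ × 9.81 m/s² × 80 m = 1.130×10^6 Pa = 163.9 psi
Total = 723.2 + 2031 + 163.9 = 2918.1 psi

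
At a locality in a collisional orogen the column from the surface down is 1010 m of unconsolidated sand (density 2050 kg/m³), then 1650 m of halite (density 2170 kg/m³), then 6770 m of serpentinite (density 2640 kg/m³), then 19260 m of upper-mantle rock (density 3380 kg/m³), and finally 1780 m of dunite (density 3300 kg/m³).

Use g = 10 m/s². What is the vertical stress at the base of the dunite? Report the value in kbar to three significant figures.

unconsolidated sand: 2050 kg/m³ × 10 m/s² × 1010 m = 2.071×10^7 Pa = 0.2071 kbar
halite: 2170 kg/m³ × 10 m/s² × 1650 m = 3.580×10^7 Pa = 0.3580 kbar
serpentinite: 2640 kg/m³ × 10 m/s² × 6770 m = 1.787×10^8 Pa = 1.787 kbar
upper-mantle rock: 3380 kg/m³ × 10 m/s² × 19260 m = 6.510×10^8 Pa = 6.510 kbar
dunite: 3300 kg/m³ × 10 m/s² × 1780 m = 5.874×10^7 Pa = 0.5874 kbar
Total = 0.2071 + 0.3580 + 1.787 + 6.510 + 0.5874 = 9.4497 kbar

9.45 kbar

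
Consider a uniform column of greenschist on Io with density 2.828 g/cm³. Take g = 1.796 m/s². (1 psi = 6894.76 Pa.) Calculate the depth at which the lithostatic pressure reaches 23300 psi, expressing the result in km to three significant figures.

31.6 km

h = P/(ρg) = 23300 psi / (2828 kg/m³ × 1.796 m/s²) = 1.606×10^8 Pa / 5079.1 Pa/m = 31629 m
= 31.629 km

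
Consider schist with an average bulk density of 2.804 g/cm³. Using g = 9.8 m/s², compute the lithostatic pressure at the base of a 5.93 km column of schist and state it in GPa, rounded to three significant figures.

schist: 2804 kg/m³ × 9.8 m/s² × 5930 m = 1.630×10^8 Pa = 0.1630 GPa

0.163 GPa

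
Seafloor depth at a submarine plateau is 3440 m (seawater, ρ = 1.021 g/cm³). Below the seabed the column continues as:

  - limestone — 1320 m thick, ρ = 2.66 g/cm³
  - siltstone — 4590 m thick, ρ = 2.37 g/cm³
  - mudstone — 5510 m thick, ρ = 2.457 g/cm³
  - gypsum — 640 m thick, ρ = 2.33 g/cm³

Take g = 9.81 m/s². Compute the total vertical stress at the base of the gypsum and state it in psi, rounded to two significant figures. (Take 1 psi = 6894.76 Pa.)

47000 psi

seawater: 1021 kg/m³ × 9.81 m/s² × 3440 m = 3.446×10^7 Pa = 4997 psi
limestone: 2660 kg/m³ × 9.81 m/s² × 1320 m = 3.444×10^7 Pa = 4996 psi
siltstone: 2370 kg/m³ × 9.81 m/s² × 4590 m = 1.067×10^8 Pa = 15478 psi
mudstone: 2457 kg/m³ × 9.81 m/s² × 5510 m = 1.328×10^8 Pa = 19262 psi
gypsum: 2330 kg/m³ × 9.81 m/s² × 640 m = 1.463×10^7 Pa = 2122 psi
Total = 4997 + 4996 + 15478 + 19262 + 2122 = 46855 psi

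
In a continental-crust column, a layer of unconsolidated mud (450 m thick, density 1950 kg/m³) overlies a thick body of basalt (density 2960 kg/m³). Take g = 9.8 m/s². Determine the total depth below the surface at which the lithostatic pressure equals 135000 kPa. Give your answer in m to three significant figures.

4810 m

Pressure at base of upper layers: 1950×9.8×450 = 8.600×10^6 Pa = 8600 kPa
Remaining pressure to be supplied by basalt: 1.350×10^8 − 8.600×10^6 = 1.264×10^8 Pa
Additional depth in basalt = 1.264×10^8 Pa / (2960 kg/m³ × 9.8 m/s²) = 4357.4 m
Total depth = 450 m + 4357.4 m = 4807.4 m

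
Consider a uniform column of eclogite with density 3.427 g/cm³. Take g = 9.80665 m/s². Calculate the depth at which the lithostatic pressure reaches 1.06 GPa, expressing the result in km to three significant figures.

31.5 km

h = P/(ρg) = 1.06 GPa / (3427 kg/m³ × 9.80665 m/s²) = 1.060×10^9 Pa / 33607 Pa/m = 31541 m
= 31.541 km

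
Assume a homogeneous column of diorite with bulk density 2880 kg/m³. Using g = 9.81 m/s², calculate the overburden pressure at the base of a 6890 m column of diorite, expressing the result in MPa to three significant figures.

195 MPa

diorite: 2880 kg/m³ × 9.81 m/s² × 6890 m = 1.947×10^8 Pa = 194.7 MPa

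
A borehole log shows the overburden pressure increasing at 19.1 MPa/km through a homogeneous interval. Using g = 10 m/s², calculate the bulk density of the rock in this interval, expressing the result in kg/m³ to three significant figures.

1910 kg/m³

ρ = (dP/dz)/g = 19.1 MPa/km / 10 m/s² = 19100 Pa/m / 10 m/s² = 1910.0 kg/m³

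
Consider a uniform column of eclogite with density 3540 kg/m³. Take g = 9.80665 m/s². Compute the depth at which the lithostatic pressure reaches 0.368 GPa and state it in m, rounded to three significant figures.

10600 m

h = P/(ρg) = 0.368 GPa / (3540 kg/m³ × 9.80665 m/s²) = 3.680×10^8 Pa / 34716 Pa/m = 10600 m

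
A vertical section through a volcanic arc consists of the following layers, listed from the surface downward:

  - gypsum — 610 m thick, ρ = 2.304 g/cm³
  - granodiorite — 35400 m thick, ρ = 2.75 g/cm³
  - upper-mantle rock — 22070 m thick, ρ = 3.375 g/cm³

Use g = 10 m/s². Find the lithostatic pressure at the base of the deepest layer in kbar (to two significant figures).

gypsum: 2304 kg/m³ × 10 m/s² × 610 m = 1.405×10^7 Pa = 0.1405 kbar
granodiorite: 2750 kg/m³ × 10 m/s² × 35400 m = 9.735×10^8 Pa = 9.735 kbar
upper-mantle rock: 3375 kg/m³ × 10 m/s² × 22070 m = 7.449×10^8 Pa = 7.449 kbar
Total = 0.1405 + 9.735 + 7.449 = 17.324 kbar

17 kbar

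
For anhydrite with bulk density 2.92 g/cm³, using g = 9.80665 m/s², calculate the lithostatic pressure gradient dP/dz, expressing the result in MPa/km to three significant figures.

28.6 MPa/km

dP/dz = ρg = 2920 kg/m³ × 9.80665 m/s² = 28635 Pa/m
= 28635 Pa/m × (1 MPa/km / 1000.0 Pa/m) = 28.635 MPa/km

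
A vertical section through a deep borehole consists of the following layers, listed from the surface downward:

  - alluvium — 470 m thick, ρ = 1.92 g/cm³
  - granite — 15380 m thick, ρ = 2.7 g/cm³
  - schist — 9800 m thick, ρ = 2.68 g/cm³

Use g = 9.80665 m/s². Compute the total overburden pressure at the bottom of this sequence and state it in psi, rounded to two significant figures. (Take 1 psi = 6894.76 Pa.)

alluvium: 1920 kg/m³ × 9.80665 m/s² × 470 m = 8.850×10^6 Pa = 1284 psi
granite: 2700 kg/m³ × 9.80665 m/s² × 15380 m = 4.072×10^8 Pa = 59064 psi
schist: 2680 kg/m³ × 9.80665 m/s² × 9800 m = 2.576×10^8 Pa = 37356 psi
Total = 1284 + 59064 + 37356 = 97704 psi

98000 psi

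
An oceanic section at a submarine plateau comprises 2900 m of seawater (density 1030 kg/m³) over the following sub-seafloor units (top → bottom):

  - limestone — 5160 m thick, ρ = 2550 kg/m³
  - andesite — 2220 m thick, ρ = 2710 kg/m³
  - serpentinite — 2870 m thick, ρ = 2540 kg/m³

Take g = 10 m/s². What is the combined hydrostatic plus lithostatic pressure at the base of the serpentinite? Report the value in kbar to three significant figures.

2.95 kbar

seawater: 1030 kg/m³ × 10 m/s² × 2900 m = 2.987×10^7 Pa = 0.2987 kbar
limestone: 2550 kg/m³ × 10 m/s² × 5160 m = 1.316×10^8 Pa = 1.316 kbar
andesite: 2710 kg/m³ × 10 m/s² × 2220 m = 6.016×10^7 Pa = 0.6016 kbar
serpentinite: 2540 kg/m³ × 10 m/s² × 2870 m = 7.290×10^7 Pa = 0.7290 kbar
Total = 0.2987 + 1.316 + 0.6016 + 0.7290 = 2.9451 kbar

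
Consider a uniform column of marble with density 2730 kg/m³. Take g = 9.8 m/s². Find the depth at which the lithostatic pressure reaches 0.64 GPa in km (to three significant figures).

h = P/(ρg) = 0.64 GPa / (2730 kg/m³ × 9.8 m/s²) = 6.400×10^8 Pa / 26754 Pa/m = 23922 m
= 23.922 km

23.9 km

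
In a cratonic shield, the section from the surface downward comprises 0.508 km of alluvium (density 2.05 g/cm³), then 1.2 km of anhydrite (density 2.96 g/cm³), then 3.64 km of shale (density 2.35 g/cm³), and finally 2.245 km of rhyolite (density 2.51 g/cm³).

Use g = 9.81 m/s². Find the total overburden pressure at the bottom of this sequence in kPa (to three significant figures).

alluvium: 2050 kg/m³ × 9.81 m/s² × 508 m = 1.022×10^7 Pa = 10216 kPa
anhydrite: 2960 kg/m³ × 9.81 m/s² × 1200 m = 3.485×10^7 Pa = 34845 kPa
shale: 2350 kg/m³ × 9.81 m/s² × 3640 m = 8.391×10^7 Pa = 83915 kPa
rhyolite: 2510 kg/m³ × 9.81 m/s² × 2245 m = 5.528×10^7 Pa = 55279 kPa
Total = 10216 + 34845 + 83915 + 55279 = 1.8425×10^5 kPa

184000 kPa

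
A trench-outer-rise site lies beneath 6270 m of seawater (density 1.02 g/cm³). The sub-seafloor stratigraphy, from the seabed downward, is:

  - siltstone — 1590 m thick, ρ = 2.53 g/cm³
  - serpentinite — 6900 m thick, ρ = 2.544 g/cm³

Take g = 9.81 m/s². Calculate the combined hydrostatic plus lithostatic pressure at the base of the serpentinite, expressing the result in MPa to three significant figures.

274 MPa

seawater: 1020 kg/m³ × 9.81 m/s² × 6270 m = 6.274×10^7 Pa = 62.74 MPa
siltstone: 2530 kg/m³ × 9.81 m/s² × 1590 m = 3.946×10^7 Pa = 39.46 MPa
serpentinite: 2544 kg/m³ × 9.81 m/s² × 6900 m = 1.722×10^8 Pa = 172.2 MPa
Total = 62.74 + 39.46 + 172.2 = 274.40 MPa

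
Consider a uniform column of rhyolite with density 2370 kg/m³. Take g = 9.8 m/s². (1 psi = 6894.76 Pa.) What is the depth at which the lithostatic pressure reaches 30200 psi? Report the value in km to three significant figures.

h = P/(ρg) = 30200 psi / (2370 kg/m³ × 9.8 m/s²) = 2.082×10^8 Pa / 23226 Pa/m = 8965.0 m
= 8.9650 km

8.97 km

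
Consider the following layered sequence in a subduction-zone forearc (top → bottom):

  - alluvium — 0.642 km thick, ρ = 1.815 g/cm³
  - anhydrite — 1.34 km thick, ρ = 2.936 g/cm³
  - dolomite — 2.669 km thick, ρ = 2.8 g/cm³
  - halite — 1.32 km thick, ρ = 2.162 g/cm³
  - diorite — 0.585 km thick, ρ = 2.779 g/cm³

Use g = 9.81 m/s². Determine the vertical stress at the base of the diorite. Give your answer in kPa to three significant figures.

alluvium: 1815 kg/m³ × 9.81 m/s² × 642 m = 1.143×10^7 Pa = 11431 kPa
anhydrite: 2936 kg/m³ × 9.81 m/s² × 1340 m = 3.859×10^7 Pa = 38595 kPa
dolomite: 2800 kg/m³ × 9.81 m/s² × 2669 m = 7.331×10^7 Pa = 73312 kPa
halite: 2162 kg/m³ × 9.81 m/s² × 1320 m = 2.800×10^7 Pa = 27996 kPa
diorite: 2779 kg/m³ × 9.81 m/s² × 585 m = 1.595×10^7 Pa = 15948 kPa
Total = 11431 + 38595 + 73312 + 27996 + 15948 = 1.6728×10^5 kPa

167000 kPa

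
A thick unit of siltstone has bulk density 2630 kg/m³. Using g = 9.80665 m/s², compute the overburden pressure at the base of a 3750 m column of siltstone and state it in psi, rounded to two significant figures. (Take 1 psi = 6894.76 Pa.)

siltstone: 2630 kg/m³ × 9.80665 m/s² × 3750 m = 9.672×10^7 Pa = 14028 psi

14000 psi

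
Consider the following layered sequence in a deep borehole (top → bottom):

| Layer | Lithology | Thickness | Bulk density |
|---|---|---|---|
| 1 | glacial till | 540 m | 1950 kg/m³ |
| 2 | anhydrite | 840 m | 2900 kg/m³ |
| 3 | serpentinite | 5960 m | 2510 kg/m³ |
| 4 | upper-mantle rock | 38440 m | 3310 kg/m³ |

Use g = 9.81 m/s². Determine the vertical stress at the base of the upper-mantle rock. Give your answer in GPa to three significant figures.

1.43 GPa

glacial till: 1950 kg/m³ × 9.81 m/s² × 540 m = 1.033×10^7 Pa = 0.01033 GPa
anhydrite: 2900 kg/m³ × 9.81 m/s² × 840 m = 2.390×10^7 Pa = 0.02390 GPa
serpentinite: 2510 kg/m³ × 9.81 m/s² × 5960 m = 1.468×10^8 Pa = 0.1468 GPa
upper-mantle rock: 3310 kg/m³ × 9.81 m/s² × 38440 m = 1.248×10^9 Pa = 1.248 GPa
Total = 0.01033 + 0.02390 + 0.1468 + 1.248 = 1.4292 GPa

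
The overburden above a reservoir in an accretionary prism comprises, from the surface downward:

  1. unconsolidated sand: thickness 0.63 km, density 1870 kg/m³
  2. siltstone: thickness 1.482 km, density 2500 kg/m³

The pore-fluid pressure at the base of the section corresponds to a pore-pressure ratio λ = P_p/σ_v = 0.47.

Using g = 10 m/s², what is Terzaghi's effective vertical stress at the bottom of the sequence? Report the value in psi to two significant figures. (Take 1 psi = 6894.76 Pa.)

3800 psi

Overburden (lithostatic) stress σ_v:
unconsolidated sand: 1870 kg/m³ × 10 m/s² × 630 m = 1.178×10^7 Pa = 11.78 MPa
siltstone: 2500 kg/m³ × 10 m/s² × 1482 m = 3.705×10^7 Pa = 37.05 MPa
Total = 11.78 + 37.05 = 48.831 MPa
Pore pressure P_p = λ·σ_v = 0.47 × 48.83 MPa = 22.95 MPa
Effective stress σ' = σ_v − P_p = 48.83 − 22.95 = 25.880 MPa = 3753.6 psi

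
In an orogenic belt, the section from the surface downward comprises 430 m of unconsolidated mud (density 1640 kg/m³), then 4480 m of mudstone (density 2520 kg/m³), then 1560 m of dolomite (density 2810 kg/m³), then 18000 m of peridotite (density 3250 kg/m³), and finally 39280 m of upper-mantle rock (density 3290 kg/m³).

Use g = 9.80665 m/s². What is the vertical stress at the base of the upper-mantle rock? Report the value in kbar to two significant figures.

unconsolidated mud: 1640 kg/m³ × 9.80665 m/s² × 430 m = 6.916×10^6 Pa = 0.06916 kbar
mudstone: 2520 kg/m³ × 9.80665 m/s² × 4480 m = 1.107×10^8 Pa = 1.107 kbar
dolomite: 2810 kg/m³ × 9.80665 m/s² × 1560 m = 4.299×10^7 Pa = 0.4299 kbar
peridotite: 3250 kg/m³ × 9.80665 m/s² × 18000 m = 5.737×10^8 Pa = 5.737 kbar
upper-mantle rock: 3290 kg/m³ × 9.80665 m/s² × 39280 m = 1.267×10^9 Pa = 12.67 kbar
Total = 0.06916 + 1.107 + 0.4299 + 5.737 + 12.67 = 20.016 kbar

20 kbar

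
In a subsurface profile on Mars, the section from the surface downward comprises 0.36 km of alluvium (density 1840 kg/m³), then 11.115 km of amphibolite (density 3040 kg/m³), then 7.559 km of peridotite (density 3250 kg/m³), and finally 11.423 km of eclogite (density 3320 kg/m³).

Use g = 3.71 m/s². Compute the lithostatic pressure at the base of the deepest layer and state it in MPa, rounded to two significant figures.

alluvium: 1840 kg/m³ × 3.71 m/s² × 360 m = 2.458×10^6 Pa = 2.458 MPa
amphibolite: 3040 kg/m³ × 3.71 m/s² × 11115 m = 1.254×10^8 Pa = 125.4 MPa
peridotite: 3250 kg/m³ × 3.71 m/s² × 7559 m = 9.114×10^7 Pa = 91.14 MPa
eclogite: 3320 kg/m³ × 3.71 m/s² × 11423 m = 1.407×10^8 Pa = 140.7 MPa
Total = 2.458 + 125.4 + 91.14 + 140.7 = 359.66 MPa

360 MPa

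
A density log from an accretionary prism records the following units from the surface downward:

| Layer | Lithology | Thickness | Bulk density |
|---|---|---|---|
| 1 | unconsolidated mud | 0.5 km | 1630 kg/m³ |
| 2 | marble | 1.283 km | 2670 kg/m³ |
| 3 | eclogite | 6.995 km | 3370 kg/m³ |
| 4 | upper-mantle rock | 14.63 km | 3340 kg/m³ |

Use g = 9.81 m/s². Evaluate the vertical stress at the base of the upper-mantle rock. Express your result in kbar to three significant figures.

unconsolidated mud: 1630 kg/m³ × 9.81 m/s² × 500 m = 7.995×10^6 Pa = 0.07995 kbar
marble: 2670 kg/m³ × 9.81 m/s² × 1283 m = 3.361×10^7 Pa = 0.3361 kbar
eclogite: 3370 kg/m³ × 9.81 m/s² × 6995 m = 2.313×10^8 Pa = 2.313 kbar
upper-mantle rock: 3340 kg/m³ × 9.81 m/s² × 14630 m = 4.794×10^8 Pa = 4.794 kbar
Total = 0.07995 + 0.3361 + 2.313 + 4.794 = 7.5221 kbar

7.52 kbar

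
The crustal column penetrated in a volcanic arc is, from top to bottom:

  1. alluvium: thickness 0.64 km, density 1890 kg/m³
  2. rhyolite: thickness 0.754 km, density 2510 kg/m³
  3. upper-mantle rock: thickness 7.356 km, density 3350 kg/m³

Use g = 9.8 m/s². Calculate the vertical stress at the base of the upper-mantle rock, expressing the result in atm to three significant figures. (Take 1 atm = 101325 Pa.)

alluvium: 1890 kg/m³ × 9.8 m/s² × 640 m = 1.185×10^7 Pa = 117.0 atm
rhyolite: 2510 kg/m³ × 9.8 m/s² × 754 m = 1.855×10^7 Pa = 183.0 atm
upper-mantle rock: 3350 kg/m³ × 9.8 m/s² × 7356 m = 2.415×10^8 Pa = 2383 atm
Total = 117.0 + 183.0 + 2383 = 2683.4 atm

2680 atm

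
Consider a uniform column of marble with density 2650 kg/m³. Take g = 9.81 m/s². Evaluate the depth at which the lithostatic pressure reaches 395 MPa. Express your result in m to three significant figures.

h = P/(ρg) = 395 MPa / (2650 kg/m³ × 9.81 m/s²) = 3.950×10^8 Pa / 25996 Pa/m = 15194 m

15200 m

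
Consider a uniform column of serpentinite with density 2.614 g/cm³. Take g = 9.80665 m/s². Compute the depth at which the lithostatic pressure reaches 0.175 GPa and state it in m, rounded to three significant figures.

6830 m

h = P/(ρg) = 0.175 GPa / (2614 kg/m³ × 9.80665 m/s²) = 1.750×10^8 Pa / 25635 Pa/m = 6826.7 m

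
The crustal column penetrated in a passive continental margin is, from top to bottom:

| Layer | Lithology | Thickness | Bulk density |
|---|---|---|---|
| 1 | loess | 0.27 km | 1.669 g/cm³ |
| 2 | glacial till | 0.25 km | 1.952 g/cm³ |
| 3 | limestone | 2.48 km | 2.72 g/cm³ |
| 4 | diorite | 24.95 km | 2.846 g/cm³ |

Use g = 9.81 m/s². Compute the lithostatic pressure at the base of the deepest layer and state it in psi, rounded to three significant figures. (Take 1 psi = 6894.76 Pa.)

loess: 1669 kg/m³ × 9.81 m/s² × 270 m = 4.421×10^6 Pa = 641.2 psi
glacial till: 1952 kg/m³ × 9.81 m/s² × 250 m = 4.787×10^6 Pa = 694.3 psi
limestone: 2720 kg/m³ × 9.81 m/s² × 2480 m = 6.617×10^7 Pa = 9598 psi
diorite: 2846 kg/m³ × 9.81 m/s² × 24950 m = 6.966×10^8 Pa = 1.010×10^5 psi
Total = 641.2 + 694.3 + 9598 + 1.010×10^5 = 1.1196×10^5 psi

112000 psi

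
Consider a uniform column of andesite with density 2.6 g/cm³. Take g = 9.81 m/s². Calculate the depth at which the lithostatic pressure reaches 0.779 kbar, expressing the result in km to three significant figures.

3.05 km

h = P/(ρg) = 0.779 kbar / (2600 kg/m³ × 9.81 m/s²) = 7.790×10^7 Pa / 25506 Pa/m = 3054.2 m
= 3.0542 km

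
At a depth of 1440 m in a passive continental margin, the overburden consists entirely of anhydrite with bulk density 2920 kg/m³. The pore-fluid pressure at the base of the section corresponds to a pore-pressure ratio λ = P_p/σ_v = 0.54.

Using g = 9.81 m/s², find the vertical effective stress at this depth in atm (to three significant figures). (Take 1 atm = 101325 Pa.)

Overburden (lithostatic) stress σ_v:
anhydrite: 2920 kg/m³ × 9.81 m/s² × 1440 m = 4.125×10^7 Pa = 41.25 MPa
Pore pressure P_p = λ·σ_v = 0.54 × 41.25 MPa = 22.27 MPa
Effective stress σ' = σ_v − P_p = 41.25 − 22.27 = 18.975 MPa = 187.26 atm

187 atm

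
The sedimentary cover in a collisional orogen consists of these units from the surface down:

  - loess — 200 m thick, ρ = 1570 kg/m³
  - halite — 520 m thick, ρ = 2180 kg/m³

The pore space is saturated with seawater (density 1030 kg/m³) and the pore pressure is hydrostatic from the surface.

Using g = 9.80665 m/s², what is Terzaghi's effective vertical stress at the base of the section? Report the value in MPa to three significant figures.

Overburden (lithostatic) stress σ_v:
loess: 1570 kg/m³ × 9.80665 m/s² × 200 m = 3.079×10^6 Pa = 3.079 MPa
halite: 2180 kg/m³ × 9.80665 m/s² × 520 m = 1.112×10^7 Pa = 11.12 MPa
Total = 3.079 + 11.12 = 14.196 MPa
Pore pressure P_p = 1030 kg/m³ × 9.80665 m/s² × 720 m = 7.273×10^6 Pa = 7.273 MPa
Effective stress σ' = σ_v − P_p = 14.20 − 7.273 = 6.9235 MPa

6.92 MPa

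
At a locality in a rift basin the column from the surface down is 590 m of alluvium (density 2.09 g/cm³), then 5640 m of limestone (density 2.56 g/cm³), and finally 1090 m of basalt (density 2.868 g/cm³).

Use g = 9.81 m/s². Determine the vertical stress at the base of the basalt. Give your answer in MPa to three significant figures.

alluvium: 2090 kg/m³ × 9.81 m/s² × 590 m = 1.210×10^7 Pa = 12.10 MPa
limestone: 2560 kg/m³ × 9.81 m/s² × 5640 m = 1.416×10^8 Pa = 141.6 MPa
basalt: 2868 kg/m³ × 9.81 m/s² × 1090 m = 3.067×10^7 Pa = 30.67 MPa
Total = 12.10 + 141.6 + 30.67 = 184.40 MPa

184 MPa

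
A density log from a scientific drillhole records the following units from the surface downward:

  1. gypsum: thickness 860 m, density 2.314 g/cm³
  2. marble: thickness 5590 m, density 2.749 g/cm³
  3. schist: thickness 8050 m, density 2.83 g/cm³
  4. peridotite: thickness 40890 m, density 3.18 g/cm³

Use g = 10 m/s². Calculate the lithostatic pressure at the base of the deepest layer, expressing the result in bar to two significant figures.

17000 bar

gypsum: 2314 kg/m³ × 10 m/s² × 860 m = 1.990×10^7 Pa = 199.0 bar
marble: 2749 kg/m³ × 10 m/s² × 5590 m = 1.537×10^8 Pa = 1537 bar
schist: 2830 kg/m³ × 10 m/s² × 8050 m = 2.278×10^8 Pa = 2278 bar
peridotite: 3180 kg/m³ × 10 m/s² × 40890 m = 1.300×10^9 Pa = 13003 bar
Total = 199.0 + 1537 + 2278 + 13003 = 17017 bar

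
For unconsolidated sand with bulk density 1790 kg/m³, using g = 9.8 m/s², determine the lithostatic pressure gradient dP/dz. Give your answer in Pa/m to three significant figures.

17500 Pa/m

dP/dz = ρg = 1790 kg/m³ × 9.8 m/s² = 17542 Pa/m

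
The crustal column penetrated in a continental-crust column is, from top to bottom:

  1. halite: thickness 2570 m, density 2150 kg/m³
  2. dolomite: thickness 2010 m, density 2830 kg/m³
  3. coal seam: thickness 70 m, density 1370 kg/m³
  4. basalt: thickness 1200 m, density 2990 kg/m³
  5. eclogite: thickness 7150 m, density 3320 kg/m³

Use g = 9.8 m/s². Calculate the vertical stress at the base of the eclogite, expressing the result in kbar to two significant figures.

3.8 kbar

halite: 2150 kg/m³ × 9.8 m/s² × 2570 m = 5.415×10^7 Pa = 0.5415 kbar
dolomite: 2830 kg/m³ × 9.8 m/s² × 2010 m = 5.575×10^7 Pa = 0.5575 kbar
coal seam: 1370 kg/m³ × 9.8 m/s² × 70 m = 9.398×10^5 Pa = 9.398×10^-3 kbar
basalt: 2990 kg/m³ × 9.8 m/s² × 1200 m = 3.516×10^7 Pa = 0.3516 kbar
eclogite: 3320 kg/m³ × 9.8 m/s² × 7150 m = 2.326×10^8 Pa = 2.326 kbar
Total = 0.5415 + 0.5575 + 9.398×10^-3 + 0.3516 + 2.326 = 3.7863 kbar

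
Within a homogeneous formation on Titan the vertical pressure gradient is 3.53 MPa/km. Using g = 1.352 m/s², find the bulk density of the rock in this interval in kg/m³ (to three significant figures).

2610 kg/m³

ρ = (dP/dz)/g = 3.53 MPa/km / 1.352 m/s² = 3530.0 Pa/m / 1.352 m/s² = 2610.9 kg/m³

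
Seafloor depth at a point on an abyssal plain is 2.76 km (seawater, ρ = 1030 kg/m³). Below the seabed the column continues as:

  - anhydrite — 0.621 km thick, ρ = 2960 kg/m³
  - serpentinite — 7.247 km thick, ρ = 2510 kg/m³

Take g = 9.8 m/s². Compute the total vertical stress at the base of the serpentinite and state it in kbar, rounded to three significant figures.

2.24 kbar

seawater: 1030 kg/m³ × 9.8 m/s² × 2760 m = 2.786×10^7 Pa = 0.2786 kbar
anhydrite: 2960 kg/m³ × 9.8 m/s² × 621 m = 1.801×10^7 Pa = 0.1801 kbar
serpentinite: 2510 kg/m³ × 9.8 m/s² × 7247 m = 1.783×10^8 Pa = 1.783 kbar
Total = 0.2786 + 0.1801 + 1.783 = 2.2414 kbar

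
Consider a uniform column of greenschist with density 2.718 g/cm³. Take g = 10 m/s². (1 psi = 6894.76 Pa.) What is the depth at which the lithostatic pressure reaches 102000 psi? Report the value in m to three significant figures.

25900 m

h = P/(ρg) = 102000 psi / (2718 kg/m³ × 10 m/s²) = 7.033×10^8 Pa / 27180 Pa/m = 25874 m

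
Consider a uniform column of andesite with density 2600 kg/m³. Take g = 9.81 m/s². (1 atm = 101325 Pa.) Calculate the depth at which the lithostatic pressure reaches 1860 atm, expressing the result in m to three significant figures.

7390 m

h = P/(ρg) = 1860 atm / (2600 kg/m³ × 9.81 m/s²) = 1.885×10^8 Pa / 25506 Pa/m = 7389.0 m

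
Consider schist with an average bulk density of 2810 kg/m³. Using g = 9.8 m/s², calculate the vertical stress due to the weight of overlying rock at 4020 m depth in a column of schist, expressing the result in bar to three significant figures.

schist: 2810 kg/m³ × 9.8 m/s² × 4020 m = 1.107×10^8 Pa = 1107 bar

1110 bar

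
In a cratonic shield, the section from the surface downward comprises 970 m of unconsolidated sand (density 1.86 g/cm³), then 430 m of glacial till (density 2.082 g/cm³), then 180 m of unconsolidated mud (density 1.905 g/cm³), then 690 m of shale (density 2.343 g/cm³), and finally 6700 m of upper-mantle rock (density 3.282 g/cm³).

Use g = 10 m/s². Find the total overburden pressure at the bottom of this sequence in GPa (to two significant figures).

unconsolidated sand: 1860 kg/m³ × 10 m/s² × 970 m = 1.804×10^7 Pa = 0.01804 GPa
glacial till: 2082 kg/m³ × 10 m/s² × 430 m = 8.953×10^6 Pa = 8.953×10^-3 GPa
unconsolidated mud: 1905 kg/m³ × 10 m/s² × 180 m = 3.429×10^6 Pa = 3.429×10^-3 GPa
shale: 2343 kg/m³ × 10 m/s² × 690 m = 1.617×10^7 Pa = 0.01617 GPa
upper-mantle rock: 3282 kg/m³ × 10 m/s² × 6700 m = 2.199×10^8 Pa = 0.2199 GPa
Total = 0.01804 + 8.953×10^-3 + 3.429×10^-3 + 0.01617 + 0.2199 = 0.26648 GPa

0.27 GPa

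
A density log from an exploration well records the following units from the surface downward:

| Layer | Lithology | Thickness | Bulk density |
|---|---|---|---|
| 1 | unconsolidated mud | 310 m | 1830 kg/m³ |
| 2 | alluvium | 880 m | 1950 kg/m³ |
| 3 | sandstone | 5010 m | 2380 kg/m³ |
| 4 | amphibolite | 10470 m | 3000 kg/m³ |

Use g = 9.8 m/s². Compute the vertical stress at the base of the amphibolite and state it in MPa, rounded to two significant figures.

unconsolidated mud: 1830 kg/m³ × 9.8 m/s² × 310 m = 5.560×10^6 Pa = 5.560 MPa
alluvium: 1950 kg/m³ × 9.8 m/s² × 880 m = 1.682×10^7 Pa = 16.82 MPa
sandstone: 2380 kg/m³ × 9.8 m/s² × 5010 m = 1.169×10^8 Pa = 116.9 MPa
amphibolite: 3000 kg/m³ × 9.8 m/s² × 10470 m = 3.078×10^8 Pa = 307.8 MPa
Total = 5.560 + 16.82 + 116.9 + 307.8 = 447.05 MPa

450 MPa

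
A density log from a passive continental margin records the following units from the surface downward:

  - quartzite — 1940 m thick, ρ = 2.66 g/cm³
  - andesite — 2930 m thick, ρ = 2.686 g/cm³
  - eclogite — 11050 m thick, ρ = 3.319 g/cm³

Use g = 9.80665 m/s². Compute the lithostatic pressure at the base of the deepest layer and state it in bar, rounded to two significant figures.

4900 bar

quartzite: 2660 kg/m³ × 9.80665 m/s² × 1940 m = 5.061×10^7 Pa = 506.1 bar
andesite: 2686 kg/m³ × 9.80665 m/s² × 2930 m = 7.718×10^7 Pa = 771.8 bar
eclogite: 3319 kg/m³ × 9.80665 m/s² × 11050 m = 3.597×10^8 Pa = 3597 bar
Total = 506.1 + 771.8 + 3597 = 4874.4 bar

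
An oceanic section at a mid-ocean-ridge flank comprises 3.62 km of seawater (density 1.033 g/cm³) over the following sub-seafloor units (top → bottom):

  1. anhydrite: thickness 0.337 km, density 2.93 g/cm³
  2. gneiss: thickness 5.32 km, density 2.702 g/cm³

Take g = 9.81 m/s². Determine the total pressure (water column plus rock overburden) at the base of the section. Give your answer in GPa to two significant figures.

seawater: 1033 kg/m³ × 9.81 m/s² × 3620 m = 3.668×10^7 Pa = 0.03668 GPa
anhydrite: 2930 kg/m³ × 9.81 m/s² × 337 m = 9.686×10^6 Pa = 9.686×10^-3 GPa
gneiss: 2702 kg/m³ × 9.81 m/s² × 5320 m = 1.410×10^8 Pa = 0.1410 GPa
Total = 0.03668 + 9.686×10^-3 + 0.1410 = 0.18739 GPa

0.19 GPa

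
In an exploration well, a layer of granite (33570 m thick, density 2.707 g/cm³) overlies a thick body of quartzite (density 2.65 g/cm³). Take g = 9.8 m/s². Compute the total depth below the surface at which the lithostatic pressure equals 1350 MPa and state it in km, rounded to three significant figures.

51.3 km

Pressure at base of upper layers: 2707×9.8×33570 = 8.906×10^8 Pa = 890.6 MPa
Remaining pressure to be supplied by quartzite: 1.350×10^9 − 8.906×10^8 = 4.594×10^8 Pa
Additional depth in quartzite = 4.594×10^8 Pa / (2650 kg/m³ × 9.8 m/s²) = 17691 m
Total depth = 33570 m + 17691 m = 51261 m
= 51.261 km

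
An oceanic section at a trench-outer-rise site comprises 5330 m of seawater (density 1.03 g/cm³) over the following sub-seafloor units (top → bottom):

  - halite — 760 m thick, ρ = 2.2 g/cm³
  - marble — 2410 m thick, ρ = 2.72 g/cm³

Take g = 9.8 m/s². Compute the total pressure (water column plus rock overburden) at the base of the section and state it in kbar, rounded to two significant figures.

1.3 kbar

seawater: 1030 kg/m³ × 9.8 m/s² × 5330 m = 5.380×10^7 Pa = 0.5380 kbar
halite: 2200 kg/m³ × 9.8 m/s² × 760 m = 1.639×10^7 Pa = 0.1639 kbar
marble: 2720 kg/m³ × 9.8 m/s² × 2410 m = 6.424×10^7 Pa = 0.6424 kbar
Total = 0.5380 + 0.1639 + 0.6424 = 1.3443 kbar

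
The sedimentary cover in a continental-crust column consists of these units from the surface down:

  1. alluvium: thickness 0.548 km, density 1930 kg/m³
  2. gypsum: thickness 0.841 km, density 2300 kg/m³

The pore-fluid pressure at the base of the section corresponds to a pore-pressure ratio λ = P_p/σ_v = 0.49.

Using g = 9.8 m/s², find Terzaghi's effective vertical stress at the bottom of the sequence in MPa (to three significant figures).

15.0 MPa

Overburden (lithostatic) stress σ_v:
alluvium: 1930 kg/m³ × 9.8 m/s² × 548 m = 1.036×10^7 Pa = 10.36 MPa
gypsum: 2300 kg/m³ × 9.8 m/s² × 841 m = 1.896×10^7 Pa = 18.96 MPa
Total = 10.36 + 18.96 = 29.321 MPa
Pore pressure P_p = λ·σ_v = 0.49 × 29.32 MPa = 14.37 MPa
Effective stress σ' = σ_v − P_p = 29.32 − 14.37 = 14.954 MPa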